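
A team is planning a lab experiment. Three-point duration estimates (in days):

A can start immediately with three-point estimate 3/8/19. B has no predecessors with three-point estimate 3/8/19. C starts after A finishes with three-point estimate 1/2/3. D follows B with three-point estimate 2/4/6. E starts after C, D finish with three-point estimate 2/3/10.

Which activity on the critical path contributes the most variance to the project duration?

te_A = (3 + 4·8 + 19)/6 = 54/6 = 9; σ²_A = ((19−3)/6)² = 7.111
te_B = (3 + 4·8 + 19)/6 = 54/6 = 9; σ²_B = ((19−3)/6)² = 7.111
te_C = (1 + 4·2 + 3)/6 = 12/6 = 2; σ²_C = ((3−1)/6)² = 0.111
te_D = (2 + 4·4 + 6)/6 = 24/6 = 4; σ²_D = ((6−2)/6)² = 0.444
te_E = (2 + 4·3 + 10)/6 = 24/6 = 4; σ²_E = ((10−2)/6)² = 1.778

Forward pass:
ES_A = 0; EF_A = 9
ES_B = 0; EF_B = 9
ES_C = 9; EF_C = 9+2 = 11
ES_D = 9; EF_D = 9+4 = 13
ES_E = max(EF_C=11, EF_D=13) = 13; EF_E = 13+4 = 17
Expected project duration μ = 17 days. Critical path: B → D → E.

Variances on critical path: σ²_B=7.111, σ²_D=0.444, σ²_E=1.778.
Largest is σ²_B = 7.111.

B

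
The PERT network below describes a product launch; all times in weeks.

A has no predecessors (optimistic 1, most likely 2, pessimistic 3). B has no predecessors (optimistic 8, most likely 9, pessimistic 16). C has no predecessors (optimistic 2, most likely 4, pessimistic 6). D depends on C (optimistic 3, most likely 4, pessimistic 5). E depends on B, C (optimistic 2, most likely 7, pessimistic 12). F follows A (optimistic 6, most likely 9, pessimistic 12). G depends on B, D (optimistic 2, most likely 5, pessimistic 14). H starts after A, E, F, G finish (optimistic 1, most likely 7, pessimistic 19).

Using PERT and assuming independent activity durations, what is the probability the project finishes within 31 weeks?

0.948

te_A = (1 + 4·2 + 3)/6 = 12/6 = 2; σ²_A = ((3−1)/6)² = 0.111
te_B = (8 + 4·9 + 16)/6 = 60/6 = 10; σ²_B = ((16−8)/6)² = 1.778
te_C = (2 + 4·4 + 6)/6 = 24/6 = 4; σ²_C = ((6−2)/6)² = 0.444
te_D = (3 + 4·4 + 5)/6 = 24/6 = 4; σ²_D = ((5−3)/6)² = 0.111
te_E = (2 + 4·7 + 12)/6 = 42/6 = 7; σ²_E = ((12−2)/6)² = 2.778
te_F = (6 + 4·9 + 12)/6 = 54/6 = 9; σ²_F = ((12−6)/6)² = 1.000
te_G = (2 + 4·5 + 14)/6 = 36/6 = 6; σ²_G = ((14−2)/6)² = 4.000
te_H = (1 + 4·7 + 19)/6 = 48/6 = 8; σ²_H = ((19−1)/6)² = 9.000

Forward pass:
ES_A = 0; EF_A = 2
ES_B = 0; EF_B = 10
ES_C = 0; EF_C = 4
ES_D = 4; EF_D = 4+4 = 8
ES_E = max(EF_B=10, EF_C=4) = 10; EF_E = 10+7 = 17
ES_F = 2; EF_F = 2+9 = 11
ES_G = max(EF_B=10, EF_D=8) = 10; EF_G = 10+6 = 16
ES_H = max(EF_A=2, EF_E=17, EF_F=11, EF_G=16) = 17; EF_H = 17+8 = 25
Expected project duration μ = 25 weeks. Critical path: B → E → H.

Variance along critical path = 1.778 + 2.778 + 9.000 = 13.556; σ = √13.556 = 3.682 weeks.
Z = (31 − 25) / 3.682 = 1.630
P(T ≤ 31) = Φ(1.630) ≈ 0.948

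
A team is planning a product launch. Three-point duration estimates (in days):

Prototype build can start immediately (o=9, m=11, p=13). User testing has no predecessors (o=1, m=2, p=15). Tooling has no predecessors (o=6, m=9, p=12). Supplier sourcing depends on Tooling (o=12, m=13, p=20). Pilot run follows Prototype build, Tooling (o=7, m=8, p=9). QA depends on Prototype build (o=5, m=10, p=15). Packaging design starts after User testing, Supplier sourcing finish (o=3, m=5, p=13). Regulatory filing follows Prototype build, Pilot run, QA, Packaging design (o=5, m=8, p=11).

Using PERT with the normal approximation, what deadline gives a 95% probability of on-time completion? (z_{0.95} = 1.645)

te_Prototype build = (9 + 4·11 + 13)/6 = 66/6 = 11; σ²_Prototype build = ((13−9)/6)² = 0.444
te_User testing = (1 + 4·2 + 15)/6 = 24/6 = 4; σ²_User testing = ((15−1)/6)² = 5.444
te_Tooling = (6 + 4·9 + 12)/6 = 54/6 = 9; σ²_Tooling = ((12−6)/6)² = 1.000
te_Supplier sourcing = (12 + 4·13 + 20)/6 = 84/6 = 14; σ²_Supplier sourcing = ((20−12)/6)² = 1.778
te_Pilot run = (7 + 4·8 + 9)/6 = 48/6 = 8; σ²_Pilot run = ((9−7)/6)² = 0.111
te_QA = (5 + 4·10 + 15)/6 = 60/6 = 10; σ²_QA = ((15−5)/6)² = 2.778
te_Packaging design = (3 + 4·5 + 13)/6 = 36/6 = 6; σ²_Packaging design = ((13−3)/6)² = 2.778
te_Regulatory filing = (5 + 4·8 + 11)/6 = 48/6 = 8; σ²_Regulatory filing = ((11−5)/6)² = 1.000

Forward pass:
ES_Prototype build = 0; EF_Prototype build = 11
ES_User testing = 0; EF_User testing = 4
ES_Tooling = 0; EF_Tooling = 9
ES_Supplier sourcing = 9; EF_Supplier sourcing = 9+14 = 23
ES_Pilot run = max(EF_Prototype build=11, EF_Tooling=9) = 11; EF_Pilot run = 11+8 = 19
ES_QA = 11; EF_QA = 11+10 = 21
ES_Packaging design = max(EF_User testing=4, EF_Supplier sourcing=23) = 23; EF_Packaging design = 23+6 = 29
ES_Regulatory filing = max(EF_Prototype build=11, EF_Pilot run=19, EF_QA=21, EF_Packaging design=29) = 29; EF_Regulatory filing = 29+8 = 37
Expected project duration μ = 37 days. Critical path: Tooling → Supplier sourcing → Packaging design → Regulatory filing.

Variance along critical path = 1.000 + 1.778 + 2.778 + 1.000 = 6.556; σ = 2.560 days.
D = μ + z·σ = 37 + 1.645·2.560 = 41.2 days

41.2 days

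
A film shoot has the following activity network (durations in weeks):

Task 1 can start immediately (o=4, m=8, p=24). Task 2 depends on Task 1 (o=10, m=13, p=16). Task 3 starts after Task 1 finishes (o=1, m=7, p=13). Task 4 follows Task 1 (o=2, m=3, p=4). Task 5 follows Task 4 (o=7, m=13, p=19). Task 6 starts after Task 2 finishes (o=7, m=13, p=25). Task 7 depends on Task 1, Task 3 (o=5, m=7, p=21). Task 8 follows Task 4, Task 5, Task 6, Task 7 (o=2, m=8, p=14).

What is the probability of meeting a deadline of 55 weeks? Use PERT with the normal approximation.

te_Task 1 = (4 + 4·8 + 24)/6 = 60/6 = 10; σ²_Task 1 = ((24−4)/6)² = 11.111
te_Task 2 = (10 + 4·13 + 16)/6 = 78/6 = 13; σ²_Task 2 = ((16−10)/6)² = 1.000
te_Task 3 = (1 + 4·7 + 13)/6 = 42/6 = 7; σ²_Task 3 = ((13−1)/6)² = 4.000
te_Task 4 = (2 + 4·3 + 4)/6 = 18/6 = 3; σ²_Task 4 = ((4−2)/6)² = 0.111
te_Task 5 = (7 + 4·13 + 19)/6 = 78/6 = 13; σ²_Task 5 = ((19−7)/6)² = 4.000
te_Task 6 = (7 + 4·13 + 25)/6 = 84/6 = 14; σ²_Task 6 = ((25−7)/6)² = 9.000
te_Task 7 = (5 + 4·7 + 21)/6 = 54/6 = 9; σ²_Task 7 = ((21−5)/6)² = 7.111
te_Task 8 = (2 + 4·8 + 14)/6 = 48/6 = 8; σ²_Task 8 = ((14−2)/6)² = 4.000

Forward pass:
ES_Task 1 = 0; EF_Task 1 = 10
ES_Task 2 = 10; EF_Task 2 = 10+13 = 23
ES_Task 3 = 10; EF_Task 3 = 10+7 = 17
ES_Task 4 = 10; EF_Task 4 = 10+3 = 13
ES_Task 5 = 13; EF_Task 5 = 13+13 = 26
ES_Task 6 = 23; EF_Task 6 = 23+14 = 37
ES_Task 7 = max(EF_Task 1=10, EF_Task 3=17) = 17; EF_Task 7 = 17+9 = 26
ES_Task 8 = max(EF_Task 4=13, EF_Task 5=26, EF_Task 6=37, EF_Task 7=26) = 37; EF_Task 8 = 37+8 = 45
Expected project duration μ = 45 weeks. Critical path: Task 1 → Task 2 → Task 6 → Task 8.

Variance along critical path = 11.111 + 1.000 + 9.000 + 4.000 = 25.111; σ = √25.111 = 5.011 weeks.
Z = (55 − 45) / 5.011 = 1.996
P(T ≤ 55) = Φ(1.996) ≈ 0.977

0.977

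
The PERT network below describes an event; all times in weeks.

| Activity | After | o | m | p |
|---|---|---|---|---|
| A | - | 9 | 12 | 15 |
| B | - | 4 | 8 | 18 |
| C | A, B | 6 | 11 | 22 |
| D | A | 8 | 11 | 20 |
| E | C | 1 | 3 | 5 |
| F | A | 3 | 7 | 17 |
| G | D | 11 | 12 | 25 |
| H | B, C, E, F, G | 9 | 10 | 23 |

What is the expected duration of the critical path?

50 weeks

te_A = (9 + 4·12 + 15)/6 = 72/6 = 12
te_B = (4 + 4·8 + 18)/6 = 54/6 = 9
te_C = (6 + 4·11 + 22)/6 = 72/6 = 12
te_D = (8 + 4·11 + 20)/6 = 72/6 = 12
te_E = (1 + 4·3 + 5)/6 = 18/6 = 3
te_F = (3 + 4·7 + 17)/6 = 48/6 = 8
te_G = (11 + 4·12 + 25)/6 = 84/6 = 14
te_H = (9 + 4·10 + 23)/6 = 72/6 = 12

Forward pass:
ES_A = 0; EF_A = 12
ES_B = 0; EF_B = 9
ES_C = max(EF_A=12, EF_B=9) = 12; EF_C = 12+12 = 24
ES_D = 12; EF_D = 12+12 = 24
ES_E = 24; EF_E = 24+3 = 27
ES_F = 12; EF_F = 12+8 = 20
ES_G = 24; EF_G = 24+14 = 38
ES_H = max(EF_B=9, EF_C=24, EF_E=27, EF_F=20, EF_G=38) = 38; EF_H = 38+12 = 50
Expected project duration μ = 50 weeks. Critical path: A → D → G → H.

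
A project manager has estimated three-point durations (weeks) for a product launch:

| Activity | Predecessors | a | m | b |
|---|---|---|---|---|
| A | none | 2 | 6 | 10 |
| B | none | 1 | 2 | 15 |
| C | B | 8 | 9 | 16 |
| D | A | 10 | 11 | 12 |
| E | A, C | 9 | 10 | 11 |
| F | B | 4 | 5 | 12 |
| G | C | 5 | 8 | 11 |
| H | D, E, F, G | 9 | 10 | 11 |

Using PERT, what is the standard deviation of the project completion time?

te_A = (2 + 4·6 + 10)/6 = 36/6 = 6; σ²_A = ((10−2)/6)² = 1.778
te_B = (1 + 4·2 + 15)/6 = 24/6 = 4; σ²_B = ((15−1)/6)² = 5.444
te_C = (8 + 4·9 + 16)/6 = 60/6 = 10; σ²_C = ((16−8)/6)² = 1.778
te_D = (10 + 4·11 + 12)/6 = 66/6 = 11; σ²_D = ((12−10)/6)² = 0.111
te_E = (9 + 4·10 + 11)/6 = 60/6 = 10; σ²_E = ((11−9)/6)² = 0.111
te_F = (4 + 4·5 + 12)/6 = 36/6 = 6; σ²_F = ((12−4)/6)² = 1.778
te_G = (5 + 4·8 + 11)/6 = 48/6 = 8; σ²_G = ((11−5)/6)² = 1.000
te_H = (9 + 4·10 + 11)/6 = 60/6 = 10; σ²_H = ((11−9)/6)² = 0.111

Forward pass:
ES_A = 0; EF_A = 6
ES_B = 0; EF_B = 4
ES_C = 4; EF_C = 4+10 = 14
ES_D = 6; EF_D = 6+11 = 17
ES_E = max(EF_A=6, EF_C=14) = 14; EF_E = 14+10 = 24
ES_F = 4; EF_F = 4+6 = 10
ES_G = 14; EF_G = 14+8 = 22
ES_H = max(EF_D=17, EF_E=24, EF_F=10, EF_G=22) = 24; EF_H = 24+10 = 34
Expected project duration μ = 34 weeks. Critical path: B → C → E → H.

Variance along critical path = 5.444 + 1.778 + 0.111 + 0.111 = 7.444
σ = √7.444 = 2.728 weeks

2.73 weeks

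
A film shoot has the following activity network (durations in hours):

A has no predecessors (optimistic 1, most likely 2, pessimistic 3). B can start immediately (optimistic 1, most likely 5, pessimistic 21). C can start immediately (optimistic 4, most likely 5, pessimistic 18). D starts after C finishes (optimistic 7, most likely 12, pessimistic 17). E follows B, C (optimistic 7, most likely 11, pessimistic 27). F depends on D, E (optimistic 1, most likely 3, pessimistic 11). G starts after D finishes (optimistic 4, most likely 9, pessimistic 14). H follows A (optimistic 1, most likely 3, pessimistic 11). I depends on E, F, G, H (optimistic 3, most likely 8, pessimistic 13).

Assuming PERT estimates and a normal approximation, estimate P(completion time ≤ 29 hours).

te_A = (1 + 4·2 + 3)/6 = 12/6 = 2; σ²_A = ((3−1)/6)² = 0.111
te_B = (1 + 4·5 + 21)/6 = 42/6 = 7; σ²_B = ((21−1)/6)² = 11.111
te_C = (4 + 4·5 + 18)/6 = 42/6 = 7; σ²_C = ((18−4)/6)² = 5.444
te_D = (7 + 4·12 + 17)/6 = 72/6 = 12; σ²_D = ((17−7)/6)² = 2.778
te_E = (7 + 4·11 + 27)/6 = 78/6 = 13; σ²_E = ((27−7)/6)² = 11.111
te_F = (1 + 4·3 + 11)/6 = 24/6 = 4; σ²_F = ((11−1)/6)² = 2.778
te_G = (4 + 4·9 + 14)/6 = 54/6 = 9; σ²_G = ((14−4)/6)² = 2.778
te_H = (1 + 4·3 + 11)/6 = 24/6 = 4; σ²_H = ((11−1)/6)² = 2.778
te_I = (3 + 4·8 + 13)/6 = 48/6 = 8; σ²_I = ((13−3)/6)² = 2.778

Forward pass:
ES_A = 0; EF_A = 2
ES_B = 0; EF_B = 7
ES_C = 0; EF_C = 7
ES_D = 7; EF_D = 7+12 = 19
ES_E = max(EF_B=7, EF_C=7) = 7; EF_E = 7+13 = 20
ES_F = max(EF_D=19, EF_E=20) = 20; EF_F = 20+4 = 24
ES_G = 19; EF_G = 19+9 = 28
ES_H = 2; EF_H = 2+4 = 6
ES_I = max(EF_E=20, EF_F=24, EF_G=28, EF_H=6) = 28; EF_I = 28+8 = 36
Expected project duration μ = 36 hours. Critical path: C → D → G → I.

Variance along critical path = 5.444 + 2.778 + 2.778 + 2.778 = 13.778; σ = √13.778 = 3.712 hours.
Z = (29 − 36) / 3.712 = -1.886
P(T ≤ 29) = Φ(-1.886) ≈ 0.030

0.030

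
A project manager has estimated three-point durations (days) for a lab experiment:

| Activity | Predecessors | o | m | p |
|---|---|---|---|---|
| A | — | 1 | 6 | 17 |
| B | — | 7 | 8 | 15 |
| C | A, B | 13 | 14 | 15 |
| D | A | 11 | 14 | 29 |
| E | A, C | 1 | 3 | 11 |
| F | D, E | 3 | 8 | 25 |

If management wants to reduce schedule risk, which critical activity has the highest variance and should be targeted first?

te_A = (1 + 4·6 + 17)/6 = 42/6 = 7; σ²_A = ((17−1)/6)² = 7.111
te_B = (7 + 4·8 + 15)/6 = 54/6 = 9; σ²_B = ((15−7)/6)² = 1.778
te_C = (13 + 4·14 + 15)/6 = 84/6 = 14; σ²_C = ((15−13)/6)² = 0.111
te_D = (11 + 4·14 + 29)/6 = 96/6 = 16; σ²_D = ((29−11)/6)² = 9.000
te_E = (1 + 4·3 + 11)/6 = 24/6 = 4; σ²_E = ((11−1)/6)² = 2.778
te_F = (3 + 4·8 + 25)/6 = 60/6 = 10; σ²_F = ((25−3)/6)² = 13.444

Forward pass:
ES_A = 0; EF_A = 7
ES_B = 0; EF_B = 9
ES_C = max(EF_A=7, EF_B=9) = 9; EF_C = 9+14 = 23
ES_D = 7; EF_D = 7+16 = 23
ES_E = max(EF_A=7, EF_C=23) = 23; EF_E = 23+4 = 27
ES_F = max(EF_D=23, EF_E=27) = 27; EF_F = 27+10 = 37
Expected project duration μ = 37 days. Critical path: B → C → E → F.

Variances on critical path: σ²_B=1.778, σ²_C=0.111, σ²_E=2.778, σ²_F=13.444.
Largest is σ²_F = 13.444.

F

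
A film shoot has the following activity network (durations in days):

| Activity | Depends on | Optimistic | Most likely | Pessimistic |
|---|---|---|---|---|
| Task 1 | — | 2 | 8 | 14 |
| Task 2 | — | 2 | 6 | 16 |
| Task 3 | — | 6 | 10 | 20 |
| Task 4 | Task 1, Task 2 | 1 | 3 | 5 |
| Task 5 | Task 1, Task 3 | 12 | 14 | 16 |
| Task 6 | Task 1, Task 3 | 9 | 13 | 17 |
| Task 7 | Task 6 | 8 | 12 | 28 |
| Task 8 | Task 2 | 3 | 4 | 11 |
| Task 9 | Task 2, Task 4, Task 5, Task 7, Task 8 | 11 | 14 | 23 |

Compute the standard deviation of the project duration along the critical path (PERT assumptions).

te_Task 1 = (2 + 4·8 + 14)/6 = 48/6 = 8; σ²_Task 1 = ((14−2)/6)² = 4.000
te_Task 2 = (2 + 4·6 + 16)/6 = 42/6 = 7; σ²_Task 2 = ((16−2)/6)² = 5.444
te_Task 3 = (6 + 4·10 + 20)/6 = 66/6 = 11; σ²_Task 3 = ((20−6)/6)² = 5.444
te_Task 4 = (1 + 4·3 + 5)/6 = 18/6 = 3; σ²_Task 4 = ((5−1)/6)² = 0.444
te_Task 5 = (12 + 4·14 + 16)/6 = 84/6 = 14; σ²_Task 5 = ((16−12)/6)² = 0.444
te_Task 6 = (9 + 4·13 + 17)/6 = 78/6 = 13; σ²_Task 6 = ((17−9)/6)² = 1.778
te_Task 7 = (8 + 4·12 + 28)/6 = 84/6 = 14; σ²_Task 7 = ((28−8)/6)² = 11.111
te_Task 8 = (3 + 4·4 + 11)/6 = 30/6 = 5; σ²_Task 8 = ((11−3)/6)² = 1.778
te_Task 9 = (11 + 4·14 + 23)/6 = 90/6 = 15; σ²_Task 9 = ((23−11)/6)² = 4.000

Forward pass:
ES_Task 1 = 0; EF_Task 1 = 8
ES_Task 2 = 0; EF_Task 2 = 7
ES_Task 3 = 0; EF_Task 3 = 11
ES_Task 4 = max(EF_Task 1=8, EF_Task 2=7) = 8; EF_Task 4 = 8+3 = 11
ES_Task 5 = max(EF_Task 1=8, EF_Task 3=11) = 11; EF_Task 5 = 11+14 = 25
ES_Task 6 = max(EF_Task 1=8, EF_Task 3=11) = 11; EF_Task 6 = 11+13 = 24
ES_Task 7 = 24; EF_Task 7 = 24+14 = 38
ES_Task 8 = 7; EF_Task 8 = 7+5 = 12
ES_Task 9 = max(EF_Task 2=7, EF_Task 4=11, EF_Task 5=25, EF_Task 7=38, EF_Task 8=12) = 38; EF_Task 9 = 38+15 = 53
Expected project duration μ = 53 days. Critical path: Task 3 → Task 6 → Task 7 → Task 9.

Variance along critical path = 5.444 + 1.778 + 11.111 + 4.000 = 22.333
σ = √22.333 = 4.726 days

4.73 days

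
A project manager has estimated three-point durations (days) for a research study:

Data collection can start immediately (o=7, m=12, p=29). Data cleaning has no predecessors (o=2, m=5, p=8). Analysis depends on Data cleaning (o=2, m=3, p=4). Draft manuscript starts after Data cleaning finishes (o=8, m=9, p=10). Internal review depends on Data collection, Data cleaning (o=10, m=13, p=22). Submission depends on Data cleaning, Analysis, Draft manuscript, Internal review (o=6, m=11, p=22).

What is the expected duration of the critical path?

40 days

te_Data collection = (7 + 4·12 + 29)/6 = 84/6 = 14
te_Data cleaning = (2 + 4·5 + 8)/6 = 30/6 = 5
te_Analysis = (2 + 4·3 + 4)/6 = 18/6 = 3
te_Draft manuscript = (8 + 4·9 + 10)/6 = 54/6 = 9
te_Internal review = (10 + 4·13 + 22)/6 = 84/6 = 14
te_Submission = (6 + 4·11 + 22)/6 = 72/6 = 12

Forward pass:
ES_Data collection = 0; EF_Data collection = 14
ES_Data cleaning = 0; EF_Data cleaning = 5
ES_Analysis = 5; EF_Analysis = 5+3 = 8
ES_Draft manuscript = 5; EF_Draft manuscript = 5+9 = 14
ES_Internal review = max(EF_Data collection=14, EF_Data cleaning=5) = 14; EF_Internal review = 14+14 = 28
ES_Submission = max(EF_Data cleaning=5, EF_Analysis=8, EF_Draft manuscript=14, EF_Internal review=28) = 28; EF_Submission = 28+12 = 40
Expected project duration μ = 40 days. Critical path: Data collection → Internal review → Submission.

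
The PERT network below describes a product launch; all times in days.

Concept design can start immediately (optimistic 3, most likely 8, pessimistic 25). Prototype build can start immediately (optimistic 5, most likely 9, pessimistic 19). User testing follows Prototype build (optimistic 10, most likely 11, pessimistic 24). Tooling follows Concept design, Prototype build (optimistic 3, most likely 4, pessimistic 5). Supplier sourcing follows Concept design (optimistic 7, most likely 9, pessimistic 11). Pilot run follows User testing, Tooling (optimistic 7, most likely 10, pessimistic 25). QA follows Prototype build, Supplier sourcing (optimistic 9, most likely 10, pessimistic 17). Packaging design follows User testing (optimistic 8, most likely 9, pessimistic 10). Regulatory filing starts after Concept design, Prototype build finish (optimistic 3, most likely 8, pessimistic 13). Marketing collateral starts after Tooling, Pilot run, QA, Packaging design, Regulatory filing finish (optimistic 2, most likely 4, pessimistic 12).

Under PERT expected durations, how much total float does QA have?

te_Concept design = (3 + 4·8 + 25)/6 = 60/6 = 10
te_Prototype build = (5 + 4·9 + 19)/6 = 60/6 = 10
te_User testing = (10 + 4·11 + 24)/6 = 78/6 = 13
te_Tooling = (3 + 4·4 + 5)/6 = 24/6 = 4
te_Supplier sourcing = (7 + 4·9 + 11)/6 = 54/6 = 9
te_Pilot run = (7 + 4·10 + 25)/6 = 72/6 = 12
te_QA = (9 + 4·10 + 17)/6 = 66/6 = 11
te_Packaging design = (8 + 4·9 + 10)/6 = 54/6 = 9
te_Regulatory filing = (3 + 4·8 + 13)/6 = 48/6 = 8
te_Marketing collateral = (2 + 4·4 + 12)/6 = 30/6 = 5

Forward pass:
ES_Concept design = 0; EF_Concept design = 10
ES_Prototype build = 0; EF_Prototype build = 10
ES_User testing = 10; EF_User testing = 10+13 = 23
ES_Tooling = max(EF_Concept design=10, EF_Prototype build=10) = 10; EF_Tooling = 10+4 = 14
ES_Supplier sourcing = 10; EF_Supplier sourcing = 10+9 = 19
ES_Pilot run = max(EF_User testing=23, EF_Tooling=14) = 23; EF_Pilot run = 23+12 = 35
ES_QA = max(EF_Prototype build=10, EF_Supplier sourcing=19) = 19; EF_QA = 19+11 = 30
ES_Packaging design = 23; EF_Packaging design = 23+9 = 32
ES_Regulatory filing = max(EF_Concept design=10, EF_Prototype build=10) = 10; EF_Regulatory filing = 10+8 = 18
ES_Marketing collateral = max(EF_Tooling=14, EF_Pilot run=35, EF_QA=30, EF_Packaging design=32, EF_Regulatory filing=18) = 35; EF_Marketing collateral = 35+5 = 40
Expected project duration μ = 40 days. Critical path: Prototype build → User testing → Pilot run → Marketing collateral.

Backward pass:
LF_Marketing collateral = 40; LS_Marketing collateral = 40−5 = 35
LF_Regulatory filing = LS_Marketing collateral = 35; LS_Regulatory filing = 35−8 = 27
LF_Packaging design = LS_Marketing collateral = 35; LS_Packaging design = 35−9 = 26
LF_QA = LS_Marketing collateral = 35; LS_QA = 35−11 = 24
LF_Pilot run = LS_Marketing collateral = 35; LS_Pilot run = 35−12 = 23
LF_Supplier sourcing = LS_QA = 24; LS_Supplier sourcing = 24−9 = 15
LF_Tooling = min(LS_Pilot run=23, LS_Marketing collateral=35) = 23; LS_Tooling = 23−4 = 19
LF_User testing = min(LS_Pilot run=23, LS_Packaging design=26) = 23; LS_User testing = 23−13 = 10
LF_Prototype build = min(LS_User testing=10, LS_Tooling=19, LS_QA=24, LS_Regulatory filing=27) = 10; LS_Prototype build = 10−10 = 0
LF_Concept design = min(LS_Tooling=19, LS_Supplier sourcing=15, LS_Regulatory filing=27) = 15; LS_Concept design = 15−10 = 5
Slack_QA = LS_QA − ES_QA = 24 − 19 = 5

5 days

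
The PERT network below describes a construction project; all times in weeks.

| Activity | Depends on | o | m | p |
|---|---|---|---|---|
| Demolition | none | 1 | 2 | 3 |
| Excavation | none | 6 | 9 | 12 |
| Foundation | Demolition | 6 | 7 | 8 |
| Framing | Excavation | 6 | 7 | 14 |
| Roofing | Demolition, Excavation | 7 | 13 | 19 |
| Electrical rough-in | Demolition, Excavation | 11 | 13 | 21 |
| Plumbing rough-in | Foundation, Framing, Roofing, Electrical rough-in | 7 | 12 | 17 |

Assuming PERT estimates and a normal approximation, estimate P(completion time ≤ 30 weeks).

te_Demolition = (1 + 4·2 + 3)/6 = 12/6 = 2; σ²_Demolition = ((3−1)/6)² = 0.111
te_Excavation = (6 + 4·9 + 12)/6 = 54/6 = 9; σ²_Excavation = ((12−6)/6)² = 1.000
te_Foundation = (6 + 4·7 + 8)/6 = 42/6 = 7; σ²_Foundation = ((8−6)/6)² = 0.111
te_Framing = (6 + 4·7 + 14)/6 = 48/6 = 8; σ²_Framing = ((14−6)/6)² = 1.778
te_Roofing = (7 + 4·13 + 19)/6 = 78/6 = 13; σ²_Roofing = ((19−7)/6)² = 4.000
te_Electrical rough-in = (11 + 4·13 + 21)/6 = 84/6 = 14; σ²_Electrical rough-in = ((21−11)/6)² = 2.778
te_Plumbing rough-in = (7 + 4·12 + 17)/6 = 72/6 = 12; σ²_Plumbing rough-in = ((17−7)/6)² = 2.778

Forward pass:
ES_Demolition = 0; EF_Demolition = 2
ES_Excavation = 0; EF_Excavation = 9
ES_Foundation = 2; EF_Foundation = 2+7 = 9
ES_Framing = 9; EF_Framing = 9+8 = 17
ES_Roofing = max(EF_Demolition=2, EF_Excavation=9) = 9; EF_Roofing = 9+13 = 22
ES_Electrical rough-in = max(EF_Demolition=2, EF_Excavation=9) = 9; EF_Electrical rough-in = 9+14 = 23
ES_Plumbing rough-in = max(EF_Foundation=9, EF_Framing=17, EF_Roofing=22, EF_Electrical rough-in=23) = 23; EF_Plumbing rough-in = 23+12 = 35
Expected project duration μ = 35 weeks. Critical path: Excavation → Electrical rough-in → Plumbing rough-in.

Variance along critical path = 1.000 + 2.778 + 2.778 = 6.556; σ = √6.556 = 2.560 weeks.
Z = (30 − 35) / 2.560 = -1.953
P(T ≤ 30) = Φ(-1.953) ≈ 0.025

0.025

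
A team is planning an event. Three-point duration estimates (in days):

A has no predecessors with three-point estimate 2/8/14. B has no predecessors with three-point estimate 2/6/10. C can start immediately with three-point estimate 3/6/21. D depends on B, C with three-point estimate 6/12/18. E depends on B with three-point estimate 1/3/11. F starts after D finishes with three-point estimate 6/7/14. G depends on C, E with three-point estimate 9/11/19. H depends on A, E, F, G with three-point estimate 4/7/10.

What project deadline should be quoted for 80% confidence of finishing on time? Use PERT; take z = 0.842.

38.3 days

te_A = (2 + 4·8 + 14)/6 = 48/6 = 8; σ²_A = ((14−2)/6)² = 4.000
te_B = (2 + 4·6 + 10)/6 = 36/6 = 6; σ²_B = ((10−2)/6)² = 1.778
te_C = (3 + 4·6 + 21)/6 = 48/6 = 8; σ²_C = ((21−3)/6)² = 9.000
te_D = (6 + 4·12 + 18)/6 = 72/6 = 12; σ²_D = ((18−6)/6)² = 4.000
te_E = (1 + 4·3 + 11)/6 = 24/6 = 4; σ²_E = ((11−1)/6)² = 2.778
te_F = (6 + 4·7 + 14)/6 = 48/6 = 8; σ²_F = ((14−6)/6)² = 1.778
te_G = (9 + 4·11 + 19)/6 = 72/6 = 12; σ²_G = ((19−9)/6)² = 2.778
te_H = (4 + 4·7 + 10)/6 = 42/6 = 7; σ²_H = ((10−4)/6)² = 1.000

Forward pass:
ES_A = 0; EF_A = 8
ES_B = 0; EF_B = 6
ES_C = 0; EF_C = 8
ES_D = max(EF_B=6, EF_C=8) = 8; EF_D = 8+12 = 20
ES_E = 6; EF_E = 6+4 = 10
ES_F = 20; EF_F = 20+8 = 28
ES_G = max(EF_C=8, EF_E=10) = 10; EF_G = 10+12 = 22
ES_H = max(EF_A=8, EF_E=10, EF_F=28, EF_G=22) = 28; EF_H = 28+7 = 35
Expected project duration μ = 35 days. Critical path: C → D → F → H.

Variance along critical path = 9.000 + 4.000 + 1.778 + 1.000 = 15.778; σ = 3.972 days.
D = μ + z·σ = 35 + 0.842·3.972 = 38.3 days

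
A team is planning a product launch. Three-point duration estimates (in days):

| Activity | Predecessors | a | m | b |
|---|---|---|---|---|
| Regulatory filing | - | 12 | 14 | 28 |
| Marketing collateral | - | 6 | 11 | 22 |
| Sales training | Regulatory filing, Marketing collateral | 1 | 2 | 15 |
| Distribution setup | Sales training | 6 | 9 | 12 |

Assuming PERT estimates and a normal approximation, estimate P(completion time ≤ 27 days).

te_Regulatory filing = (12 + 4·14 + 28)/6 = 96/6 = 16; σ²_Regulatory filing = ((28−12)/6)² = 7.111
te_Marketing collateral = (6 + 4·11 + 22)/6 = 72/6 = 12; σ²_Marketing collateral = ((22−6)/6)² = 7.111
te_Sales training = (1 + 4·2 + 15)/6 = 24/6 = 4; σ²_Sales training = ((15−1)/6)² = 5.444
te_Distribution setup = (6 + 4·9 + 12)/6 = 54/6 = 9; σ²_Distribution setup = ((12−6)/6)² = 1.000

Forward pass:
ES_Regulatory filing = 0; EF_Regulatory filing = 16
ES_Marketing collateral = 0; EF_Marketing collateral = 12
ES_Sales training = max(EF_Regulatory filing=16, EF_Marketing collateral=12) = 16; EF_Sales training = 16+4 = 20
ES_Distribution setup = 20; EF_Distribution setup = 20+9 = 29
Expected project duration μ = 29 days. Critical path: Regulatory filing → Sales training → Distribution setup.

Variance along critical path = 7.111 + 5.444 + 1.000 = 13.556; σ = √13.556 = 3.682 days.
Z = (27 − 29) / 3.682 = -0.543
P(T ≤ 27) = Φ(-0.543) ≈ 0.293

0.293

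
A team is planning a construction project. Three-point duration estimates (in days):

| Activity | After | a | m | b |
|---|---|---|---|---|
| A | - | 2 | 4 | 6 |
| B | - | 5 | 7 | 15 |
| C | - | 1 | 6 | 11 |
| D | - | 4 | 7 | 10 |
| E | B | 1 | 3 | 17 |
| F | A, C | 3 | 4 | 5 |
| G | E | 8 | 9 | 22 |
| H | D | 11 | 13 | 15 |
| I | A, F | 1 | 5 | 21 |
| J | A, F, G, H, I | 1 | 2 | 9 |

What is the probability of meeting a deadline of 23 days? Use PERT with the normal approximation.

te_A = (2 + 4·4 + 6)/6 = 24/6 = 4; σ²_A = ((6−2)/6)² = 0.444
te_B = (5 + 4·7 + 15)/6 = 48/6 = 8; σ²_B = ((15−5)/6)² = 2.778
te_C = (1 + 4·6 + 11)/6 = 36/6 = 6; σ²_C = ((11−1)/6)² = 2.778
te_D = (4 + 4·7 + 10)/6 = 42/6 = 7; σ²_D = ((10−4)/6)² = 1.000
te_E = (1 + 4·3 + 17)/6 = 30/6 = 5; σ²_E = ((17−1)/6)² = 7.111
te_F = (3 + 4·4 + 5)/6 = 24/6 = 4; σ²_F = ((5−3)/6)² = 0.111
te_G = (8 + 4·9 + 22)/6 = 66/6 = 11; σ²_G = ((22−8)/6)² = 5.444
te_H = (11 + 4·13 + 15)/6 = 78/6 = 13; σ²_H = ((15−11)/6)² = 0.444
te_I = (1 + 4·5 + 21)/6 = 42/6 = 7; σ²_I = ((21−1)/6)² = 11.111
te_J = (1 + 4·2 + 9)/6 = 18/6 = 3; σ²_J = ((9−1)/6)² = 1.778

Forward pass:
ES_A = 0; EF_A = 4
ES_B = 0; EF_B = 8
ES_C = 0; EF_C = 6
ES_D = 0; EF_D = 7
ES_E = 8; EF_E = 8+5 = 13
ES_F = max(EF_A=4, EF_C=6) = 6; EF_F = 6+4 = 10
ES_G = 13; EF_G = 13+11 = 24
ES_H = 7; EF_H = 7+13 = 20
ES_I = max(EF_A=4, EF_F=10) = 10; EF_I = 10+7 = 17
ES_J = max(EF_A=4, EF_F=10, EF_G=24, EF_H=20, EF_I=17) = 24; EF_J = 24+3 = 27
Expected project duration μ = 27 days. Critical path: B → E → G → J.

Variance along critical path = 2.778 + 7.111 + 5.444 + 1.778 = 17.111; σ = √17.111 = 4.137 days.
Z = (23 − 27) / 4.137 = -0.967
P(T ≤ 23) = Φ(-0.967) ≈ 0.167

0.167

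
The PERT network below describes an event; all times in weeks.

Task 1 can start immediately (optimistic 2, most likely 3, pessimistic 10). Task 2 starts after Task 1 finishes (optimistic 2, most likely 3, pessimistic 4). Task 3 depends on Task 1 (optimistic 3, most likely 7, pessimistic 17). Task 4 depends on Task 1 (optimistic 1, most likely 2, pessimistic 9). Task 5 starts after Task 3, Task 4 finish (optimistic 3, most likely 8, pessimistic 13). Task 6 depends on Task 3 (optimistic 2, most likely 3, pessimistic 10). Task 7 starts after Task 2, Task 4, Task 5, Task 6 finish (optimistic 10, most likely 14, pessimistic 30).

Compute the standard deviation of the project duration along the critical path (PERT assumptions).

te_Task 1 = (2 + 4·3 + 10)/6 = 24/6 = 4; σ²_Task 1 = ((10−2)/6)² = 1.778
te_Task 2 = (2 + 4·3 + 4)/6 = 18/6 = 3; σ²_Task 2 = ((4−2)/6)² = 0.111
te_Task 3 = (3 + 4·7 + 17)/6 = 48/6 = 8; σ²_Task 3 = ((17−3)/6)² = 5.444
te_Task 4 = (1 + 4·2 + 9)/6 = 18/6 = 3; σ²_Task 4 = ((9−1)/6)² = 1.778
te_Task 5 = (3 + 4·8 + 13)/6 = 48/6 = 8; σ²_Task 5 = ((13−3)/6)² = 2.778
te_Task 6 = (2 + 4·3 + 10)/6 = 24/6 = 4; σ²_Task 6 = ((10−2)/6)² = 1.778
te_Task 7 = (10 + 4·14 + 30)/6 = 96/6 = 16; σ²_Task 7 = ((30−10)/6)² = 11.111

Forward pass:
ES_Task 1 = 0; EF_Task 1 = 4
ES_Task 2 = 4; EF_Task 2 = 4+3 = 7
ES_Task 3 = 4; EF_Task 3 = 4+8 = 12
ES_Task 4 = 4; EF_Task 4 = 4+3 = 7
ES_Task 5 = max(EF_Task 3=12, EF_Task 4=7) = 12; EF_Task 5 = 12+8 = 20
ES_Task 6 = 12; EF_Task 6 = 12+4 = 16
ES_Task 7 = max(EF_Task 2=7, EF_Task 4=7, EF_Task 5=20, EF_Task 6=16) = 20; EF_Task 7 = 20+16 = 36
Expected project duration μ = 36 weeks. Critical path: Task 1 → Task 3 → Task 5 → Task 7.

Variance along critical path = 1.778 + 5.444 + 2.778 + 11.111 = 21.111
σ = √21.111 = 4.595 weeks

4.59 weeks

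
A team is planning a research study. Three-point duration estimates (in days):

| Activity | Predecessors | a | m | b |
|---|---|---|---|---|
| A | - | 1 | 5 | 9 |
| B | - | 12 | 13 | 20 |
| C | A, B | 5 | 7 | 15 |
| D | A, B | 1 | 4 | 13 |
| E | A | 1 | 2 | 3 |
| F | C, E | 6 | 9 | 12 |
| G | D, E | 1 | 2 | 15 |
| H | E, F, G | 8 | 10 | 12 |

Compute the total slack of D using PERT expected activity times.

te_A = (1 + 4·5 + 9)/6 = 30/6 = 5
te_B = (12 + 4·13 + 20)/6 = 84/6 = 14
te_C = (5 + 4·7 + 15)/6 = 48/6 = 8
te_D = (1 + 4·4 + 13)/6 = 30/6 = 5
te_E = (1 + 4·2 + 3)/6 = 12/6 = 2
te_F = (6 + 4·9 + 12)/6 = 54/6 = 9
te_G = (1 + 4·2 + 15)/6 = 24/6 = 4
te_H = (8 + 4·10 + 12)/6 = 60/6 = 10

Forward pass:
ES_A = 0; EF_A = 5
ES_B = 0; EF_B = 14
ES_C = max(EF_A=5, EF_B=14) = 14; EF_C = 14+8 = 22
ES_D = max(EF_A=5, EF_B=14) = 14; EF_D = 14+5 = 19
ES_E = 5; EF_E = 5+2 = 7
ES_F = max(EF_C=22, EF_E=7) = 22; EF_F = 22+9 = 31
ES_G = max(EF_D=19, EF_E=7) = 19; EF_G = 19+4 = 23
ES_H = max(EF_E=7, EF_F=31, EF_G=23) = 31; EF_H = 31+10 = 41
Expected project duration μ = 41 days. Critical path: B → C → F → H.

Backward pass:
LF_H = 41; LS_H = 41−10 = 31
LF_G = LS_H = 31; LS_G = 31−4 = 27
LF_F = LS_H = 31; LS_F = 31−9 = 22
LF_E = min(LS_F=22, LS_G=27, LS_H=31) = 22; LS_E = 22−2 = 20
LF_D = LS_G = 27; LS_D = 27−5 = 22
LF_C = LS_F = 22; LS_C = 22−8 = 14
LF_B = min(LS_C=14, LS_D=22) = 14; LS_B = 14−14 = 0
LF_A = min(LS_C=14, LS_D=22, LS_E=20) = 14; LS_A = 14−5 = 9
Slack_D = LS_D − ES_D = 22 − 14 = 8

8 days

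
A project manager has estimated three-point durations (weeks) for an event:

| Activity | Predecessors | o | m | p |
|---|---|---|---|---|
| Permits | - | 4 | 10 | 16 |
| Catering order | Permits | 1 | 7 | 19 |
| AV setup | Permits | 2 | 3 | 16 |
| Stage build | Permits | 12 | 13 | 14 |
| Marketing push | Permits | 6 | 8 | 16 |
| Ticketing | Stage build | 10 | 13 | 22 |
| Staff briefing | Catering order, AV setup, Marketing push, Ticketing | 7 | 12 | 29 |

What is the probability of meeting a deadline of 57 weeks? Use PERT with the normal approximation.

te_Permits = (4 + 4·10 + 16)/6 = 60/6 = 10; σ²_Permits = ((16−4)/6)² = 4.000
te_Catering order = (1 + 4·7 + 19)/6 = 48/6 = 8; σ²_Catering order = ((19−1)/6)² = 9.000
te_AV setup = (2 + 4·3 + 16)/6 = 30/6 = 5; σ²_AV setup = ((16−2)/6)² = 5.444
te_Stage build = (12 + 4·13 + 14)/6 = 78/6 = 13; σ²_Stage build = ((14−12)/6)² = 0.111
te_Marketing push = (6 + 4·8 + 16)/6 = 54/6 = 9; σ²_Marketing push = ((16−6)/6)² = 2.778
te_Ticketing = (10 + 4·13 + 22)/6 = 84/6 = 14; σ²_Ticketing = ((22−10)/6)² = 4.000
te_Staff briefing = (7 + 4·12 + 29)/6 = 84/6 = 14; σ²_Staff briefing = ((29−7)/6)² = 13.444

Forward pass:
ES_Permits = 0; EF_Permits = 10
ES_Catering order = 10; EF_Catering order = 10+8 = 18
ES_AV setup = 10; EF_AV setup = 10+5 = 15
ES_Stage build = 10; EF_Stage build = 10+13 = 23
ES_Marketing push = 10; EF_Marketing push = 10+9 = 19
ES_Ticketing = 23; EF_Ticketing = 23+14 = 37
ES_Staff briefing = max(EF_Catering order=18, EF_AV setup=15, EF_Marketing push=19, EF_Ticketing=37) = 37; EF_Staff briefing = 37+14 = 51
Expected project duration μ = 51 weeks. Critical path: Permits → Stage build → Ticketing → Staff briefing.

Variance along critical path = 4.000 + 0.111 + 4.000 + 13.444 = 21.556; σ = √21.556 = 4.643 weeks.
Z = (57 − 51) / 4.643 = 1.292
P(T ≤ 57) = Φ(1.292) ≈ 0.902

0.902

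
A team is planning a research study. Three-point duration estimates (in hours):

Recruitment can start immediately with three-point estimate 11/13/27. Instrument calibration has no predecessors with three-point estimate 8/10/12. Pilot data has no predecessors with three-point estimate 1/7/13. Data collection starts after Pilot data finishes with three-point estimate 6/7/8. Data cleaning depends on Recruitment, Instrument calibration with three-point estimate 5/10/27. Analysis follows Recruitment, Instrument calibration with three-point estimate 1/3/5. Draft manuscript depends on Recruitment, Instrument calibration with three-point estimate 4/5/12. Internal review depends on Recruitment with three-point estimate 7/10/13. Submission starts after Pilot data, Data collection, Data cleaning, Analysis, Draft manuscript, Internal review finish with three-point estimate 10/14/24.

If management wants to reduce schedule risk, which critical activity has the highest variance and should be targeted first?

te_Recruitment = (11 + 4·13 + 27)/6 = 90/6 = 15; σ²_Recruitment = ((27−11)/6)² = 7.111
te_Instrument calibration = (8 + 4·10 + 12)/6 = 60/6 = 10; σ²_Instrument calibration = ((12−8)/6)² = 0.444
te_Pilot data = (1 + 4·7 + 13)/6 = 42/6 = 7; σ²_Pilot data = ((13−1)/6)² = 4.000
te_Data collection = (6 + 4·7 + 8)/6 = 42/6 = 7; σ²_Data collection = ((8−6)/6)² = 0.111
te_Data cleaning = (5 + 4·10 + 27)/6 = 72/6 = 12; σ²_Data cleaning = ((27−5)/6)² = 13.444
te_Analysis = (1 + 4·3 + 5)/6 = 18/6 = 3; σ²_Analysis = ((5−1)/6)² = 0.444
te_Draft manuscript = (4 + 4·5 + 12)/6 = 36/6 = 6; σ²_Draft manuscript = ((12−4)/6)² = 1.778
te_Internal review = (7 + 4·10 + 13)/6 = 60/6 = 10; σ²_Internal review = ((13−7)/6)² = 1.000
te_Submission = (10 + 4·14 + 24)/6 = 90/6 = 15; σ²_Submission = ((24−10)/6)² = 5.444

Forward pass:
ES_Recruitment = 0; EF_Recruitment = 15
ES_Instrument calibration = 0; EF_Instrument calibration = 10
ES_Pilot data = 0; EF_Pilot data = 7
ES_Data collection = 7; EF_Data collection = 7+7 = 14
ES_Data cleaning = max(EF_Recruitment=15, EF_Instrument calibration=10) = 15; EF_Data cleaning = 15+12 = 27
ES_Analysis = max(EF_Recruitment=15, EF_Instrument calibration=10) = 15; EF_Analysis = 15+3 = 18
ES_Draft manuscript = max(EF_Recruitment=15, EF_Instrument calibration=10) = 15; EF_Draft manuscript = 15+6 = 21
ES_Internal review = 15; EF_Internal review = 15+10 = 25
ES_Submission = max(EF_Pilot data=7, EF_Data collection=14, EF_Data cleaning=27, EF_Analysis=18, EF_Draft manuscript=21, EF_Internal review=25) = 27; EF_Submission = 27+15 = 42
Expected project duration μ = 42 hours. Critical path: Recruitment → Data cleaning → Submission.

Variances on critical path: σ²_Recruitment=7.111, σ²_Data cleaning=13.444, σ²_Submission=5.444.
Largest is σ²_Data cleaning = 13.444.

Data cleaning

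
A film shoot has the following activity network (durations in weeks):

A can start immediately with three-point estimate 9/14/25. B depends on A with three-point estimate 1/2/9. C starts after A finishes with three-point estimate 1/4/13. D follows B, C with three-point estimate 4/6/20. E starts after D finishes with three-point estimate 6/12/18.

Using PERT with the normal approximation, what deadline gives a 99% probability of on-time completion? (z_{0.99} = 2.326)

te_A = (9 + 4·14 + 25)/6 = 90/6 = 15; σ²_A = ((25−9)/6)² = 7.111
te_B = (1 + 4·2 + 9)/6 = 18/6 = 3; σ²_B = ((9−1)/6)² = 1.778
te_C = (1 + 4·4 + 13)/6 = 30/6 = 5; σ²_C = ((13−1)/6)² = 4.000
te_D = (4 + 4·6 + 20)/6 = 48/6 = 8; σ²_D = ((20−4)/6)² = 7.111
te_E = (6 + 4·12 + 18)/6 = 72/6 = 12; σ²_E = ((18−6)/6)² = 4.000

Forward pass:
ES_A = 0; EF_A = 15
ES_B = 15; EF_B = 15+3 = 18
ES_C = 15; EF_C = 15+5 = 20
ES_D = max(EF_B=18, EF_C=20) = 20; EF_D = 20+8 = 28
ES_E = 28; EF_E = 28+12 = 40
Expected project duration μ = 40 weeks. Critical path: A → C → D → E.

Variance along critical path = 7.111 + 4.000 + 7.111 + 4.000 = 22.222; σ = 4.714 weeks.
D = μ + z·σ = 40 + 2.326·4.714 = 51.0 weeks

51.0 weeks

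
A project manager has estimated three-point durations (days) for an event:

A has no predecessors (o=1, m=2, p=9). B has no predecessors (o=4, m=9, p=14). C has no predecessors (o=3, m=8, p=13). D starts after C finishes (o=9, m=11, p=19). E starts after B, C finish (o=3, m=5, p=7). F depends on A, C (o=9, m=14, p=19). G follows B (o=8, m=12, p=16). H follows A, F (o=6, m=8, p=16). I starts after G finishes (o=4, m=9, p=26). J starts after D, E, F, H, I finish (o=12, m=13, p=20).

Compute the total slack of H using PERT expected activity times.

1 days

te_A = (1 + 4·2 + 9)/6 = 18/6 = 3
te_B = (4 + 4·9 + 14)/6 = 54/6 = 9
te_C = (3 + 4·8 + 13)/6 = 48/6 = 8
te_D = (9 + 4·11 + 19)/6 = 72/6 = 12
te_E = (3 + 4·5 + 7)/6 = 30/6 = 5
te_F = (9 + 4·14 + 19)/6 = 84/6 = 14
te_G = (8 + 4·12 + 16)/6 = 72/6 = 12
te_H = (6 + 4·8 + 16)/6 = 54/6 = 9
te_I = (4 + 4·9 + 26)/6 = 66/6 = 11
te_J = (12 + 4·13 + 20)/6 = 84/6 = 14

Forward pass:
ES_A = 0; EF_A = 3
ES_B = 0; EF_B = 9
ES_C = 0; EF_C = 8
ES_D = 8; EF_D = 8+12 = 20
ES_E = max(EF_B=9, EF_C=8) = 9; EF_E = 9+5 = 14
ES_F = max(EF_A=3, EF_C=8) = 8; EF_F = 8+14 = 22
ES_G = 9; EF_G = 9+12 = 21
ES_H = max(EF_A=3, EF_F=22) = 22; EF_H = 22+9 = 31
ES_I = 21; EF_I = 21+11 = 32
ES_J = max(EF_D=20, EF_E=14, EF_F=22, EF_H=31, EF_I=32) = 32; EF_J = 32+14 = 46
Expected project duration μ = 46 days. Critical path: B → G → I → J.

Backward pass:
LF_J = 46; LS_J = 46−14 = 32
LF_I = LS_J = 32; LS_I = 32−11 = 21
LF_H = LS_J = 32; LS_H = 32−9 = 23
LF_G = LS_I = 21; LS_G = 21−12 = 9
LF_F = min(LS_H=23, LS_J=32) = 23; LS_F = 23−14 = 9
LF_E = LS_J = 32; LS_E = 32−5 = 27
LF_D = LS_J = 32; LS_D = 32−12 = 20
LF_C = min(LS_D=20, LS_E=27, LS_F=9) = 9; LS_C = 9−8 = 1
LF_B = min(LS_E=27, LS_G=9) = 9; LS_B = 9−9 = 0
LF_A = min(LS_F=9, LS_H=23) = 9; LS_A = 9−3 = 6
Slack_H = LS_H − ES_H = 23 − 22 = 1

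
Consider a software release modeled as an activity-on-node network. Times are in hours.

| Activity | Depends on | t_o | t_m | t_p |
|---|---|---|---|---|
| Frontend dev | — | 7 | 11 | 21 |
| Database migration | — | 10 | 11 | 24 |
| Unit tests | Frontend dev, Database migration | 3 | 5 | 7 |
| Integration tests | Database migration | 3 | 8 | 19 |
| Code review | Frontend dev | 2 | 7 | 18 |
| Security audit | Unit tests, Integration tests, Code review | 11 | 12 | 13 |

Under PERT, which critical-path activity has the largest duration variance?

Integration tests

te_Frontend dev = (7 + 4·11 + 21)/6 = 72/6 = 12; σ²_Frontend dev = ((21−7)/6)² = 5.444
te_Database migration = (10 + 4·11 + 24)/6 = 78/6 = 13; σ²_Database migration = ((24−10)/6)² = 5.444
te_Unit tests = (3 + 4·5 + 7)/6 = 30/6 = 5; σ²_Unit tests = ((7−3)/6)² = 0.444
te_Integration tests = (3 + 4·8 + 19)/6 = 54/6 = 9; σ²_Integration tests = ((19−3)/6)² = 7.111
te_Code review = (2 + 4·7 + 18)/6 = 48/6 = 8; σ²_Code review = ((18−2)/6)² = 7.111
te_Security audit = (11 + 4·12 + 13)/6 = 72/6 = 12; σ²_Security audit = ((13−11)/6)² = 0.111

Forward pass:
ES_Frontend dev = 0; EF_Frontend dev = 12
ES_Database migration = 0; EF_Database migration = 13
ES_Unit tests = max(EF_Frontend dev=12, EF_Database migration=13) = 13; EF_Unit tests = 13+5 = 18
ES_Integration tests = 13; EF_Integration tests = 13+9 = 22
ES_Code review = 12; EF_Code review = 12+8 = 20
ES_Security audit = max(EF_Unit tests=18, EF_Integration tests=22, EF_Code review=20) = 22; EF_Security audit = 22+12 = 34
Expected project duration μ = 34 hours. Critical path: Database migration → Integration tests → Security audit.

Variances on critical path: σ²_Database migration=5.444, σ²_Integration tests=7.111, σ²_Security audit=0.111.
Largest is σ²_Integration tests = 7.111.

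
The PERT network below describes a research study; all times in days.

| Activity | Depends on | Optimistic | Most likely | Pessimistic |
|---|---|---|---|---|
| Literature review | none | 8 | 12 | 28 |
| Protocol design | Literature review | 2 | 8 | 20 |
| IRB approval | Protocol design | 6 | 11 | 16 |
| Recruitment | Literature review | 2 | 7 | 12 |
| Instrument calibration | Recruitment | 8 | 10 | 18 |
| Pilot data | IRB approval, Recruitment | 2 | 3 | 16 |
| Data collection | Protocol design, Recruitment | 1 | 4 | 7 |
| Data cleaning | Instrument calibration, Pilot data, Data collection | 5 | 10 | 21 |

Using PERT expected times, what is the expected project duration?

50 days

te_Literature review = (8 + 4·12 + 28)/6 = 84/6 = 14
te_Protocol design = (2 + 4·8 + 20)/6 = 54/6 = 9
te_IRB approval = (6 + 4·11 + 16)/6 = 66/6 = 11
te_Recruitment = (2 + 4·7 + 12)/6 = 42/6 = 7
te_Instrument calibration = (8 + 4·10 + 18)/6 = 66/6 = 11
te_Pilot data = (2 + 4·3 + 16)/6 = 30/6 = 5
te_Data collection = (1 + 4·4 + 7)/6 = 24/6 = 4
te_Data cleaning = (5 + 4·10 + 21)/6 = 66/6 = 11

Forward pass:
ES_Literature review = 0; EF_Literature review = 14
ES_Protocol design = 14; EF_Protocol design = 14+9 = 23
ES_IRB approval = 23; EF_IRB approval = 23+11 = 34
ES_Recruitment = 14; EF_Recruitment = 14+7 = 21
ES_Instrument calibration = 21; EF_Instrument calibration = 21+11 = 32
ES_Pilot data = max(EF_IRB approval=34, EF_Recruitment=21) = 34; EF_Pilot data = 34+5 = 39
ES_Data collection = max(EF_Protocol design=23, EF_Recruitment=21) = 23; EF_Data collection = 23+4 = 27
ES_Data cleaning = max(EF_Instrument calibration=32, EF_Pilot data=39, EF_Data collection=27) = 39; EF_Data cleaning = 39+11 = 50
Expected project duration μ = 50 days. Critical path: Literature review → Protocol design → IRB approval → Pilot data → Data cleaning.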